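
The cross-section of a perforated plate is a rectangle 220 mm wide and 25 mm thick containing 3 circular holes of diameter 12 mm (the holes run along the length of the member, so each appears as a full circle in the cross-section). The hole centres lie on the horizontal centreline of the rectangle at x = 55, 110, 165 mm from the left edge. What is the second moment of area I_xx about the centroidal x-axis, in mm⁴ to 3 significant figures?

Split into non-overlapping primitives; take the origin at the lower-left of the bounding box.
Plate: 220 × 25, A = 5 500 mm², y = 12.5 mm, Ī = 286 458 mm⁴.
Hole 1 (subtracted): ⌀12, A = 113.1 mm², y = 12.5 mm, Ī = 1017.9 mm⁴.
Hole 2 (subtracted): ⌀12, A = 113.1 mm², y = 12.5 mm, Ī = 1017.9 mm⁴.
Hole 3 (subtracted): ⌀12, A = 113.1 mm², y = 12.5 mm, Ī = 1017.9 mm⁴.
By symmetry the centroid is at mid-height, ȳ = 12.5 mm.
All pieces are centred on the centroidal x-axis, so I = ΣĪ (holes subtracted) = 283 405 mm⁴.

I_xx ≈ 2.83 × 10⁵ mm⁴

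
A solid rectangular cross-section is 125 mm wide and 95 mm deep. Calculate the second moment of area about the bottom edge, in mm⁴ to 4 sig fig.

I_base ≈ 3.572 × 10⁷ mm⁴

The section: 125 × 95, A = 11 875 mm², y = 47.5 mm, Ī = 8 930 990 mm⁴.
Transfer it to the bottom edge using Ī + A·d² with d = y − 0:
  the section: d = 47.5 mm → contributes +35 723 958 mm⁴
Total I = 35 723 958 mm⁴.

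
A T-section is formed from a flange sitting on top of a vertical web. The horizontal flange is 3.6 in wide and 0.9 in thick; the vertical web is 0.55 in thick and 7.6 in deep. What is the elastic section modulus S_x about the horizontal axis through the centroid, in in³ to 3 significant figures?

S_x ≈ 9.43 in³

Split into non-overlapping primitives; take the origin at the lower-left of the bounding box.
Flange: 3.6 × 0.9, A = 3.24 in², y = 8.05 in, Ī = 0.2187 in⁴.
Web: 0.55 × 7.6, A = 4.18 in², y = 3.8 in, Ī = 20.12 in⁴.
Centroid: ȳ = ΣA·y / ΣA = 5.6558 in.
Transfer each piece to the horizontal axis through the centroid using Ī + A·d² with d = y − 5.6558:
  flange: d = 2.3942 in → contributes +18.791 in⁴
  web: d = -1.8558 in → contributes +34.516 in⁴
Total I = 53.307 in⁴.
Extreme fibre distance c = 5.6558 in; S = I/c = 9.4251 in³.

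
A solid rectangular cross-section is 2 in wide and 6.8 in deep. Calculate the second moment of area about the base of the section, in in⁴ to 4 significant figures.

I_base ≈ 209.6 in⁴

The section: 2 × 6.8, A = 13.6 in², y = 3.4 in, Ī = 52.4053 in⁴.
Transfer it to the bottom edge using Ī + A·d² with d = y − 0:
  the section: d = 3.4 in → contributes +209.621 in⁴
Total I = 209.621 in⁴.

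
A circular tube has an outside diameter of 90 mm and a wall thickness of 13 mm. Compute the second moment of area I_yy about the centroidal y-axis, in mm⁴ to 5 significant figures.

I_yy ≈ 2.3971 × 10⁶ mm⁴

Treat the section as a set of non-overlapping primitives; coordinates are from the bounding-box lower-left.
Outer circle: ⌀90, A = 6361.725 mm², x = 45 mm, Ī = 3 220 623 mm⁴.
Bore (subtracted): ⌀64, A = 3216.991 mm², x = 45 mm, Ī = 823549.7 mm⁴.
By symmetry the centroid is at mid-width, x̄ = 45 mm.
All pieces are centred on the centroidal y-axis, so I = ΣĪ (holes subtracted) = 2 397 074 mm⁴.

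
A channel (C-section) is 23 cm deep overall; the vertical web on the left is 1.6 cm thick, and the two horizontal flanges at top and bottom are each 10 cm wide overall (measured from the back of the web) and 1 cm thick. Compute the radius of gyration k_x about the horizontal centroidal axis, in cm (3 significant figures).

Break the section into simple shapes (no overlaps), measuring from the bottom-left corner of the bounding box.
Web: 1.6 × 23, A = 36.8 cm², y = 11.5 cm, Ī = 1622.3 cm⁴.
Top flange (beyond web): 8.4 × 1, A = 8.4 cm², y = 22.5 cm, Ī = 0.7 cm⁴.
Bottom flange (beyond web): 8.4 × 1, A = 8.4 cm², y = 0.5 cm, Ī = 0.7 cm⁴.
By symmetry the centroid is at mid-height, ȳ = 11.5 cm.
Transfer each piece to the horizontal centroidal axis using Ī + A·d² with d = y − 11.5:
  web: d = 0 cm → contributes +1622.3 cm⁴
  top flange (beyond web): d = 11 cm → contributes +1017.1 cm⁴
  bottom flange (beyond web): d = -11 cm → contributes +1017.1 cm⁴
Total I = 3656.5 cm⁴.
Radius of gyration: k = √(I/A) = √(3656.5 / 53.6) = 8.2594 cm.

k_x ≈ 8.26 cm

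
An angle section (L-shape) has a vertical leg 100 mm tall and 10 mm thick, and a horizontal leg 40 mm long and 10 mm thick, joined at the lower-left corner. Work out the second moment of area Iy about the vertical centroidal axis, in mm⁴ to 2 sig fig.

Iy ≈ 1.2 × 10⁵ mm⁴

Break the section into simple shapes (no overlaps), measuring from the bottom-left corner of the bounding box.
Vertical leg: 10 × 100, A = 1 000 mm², x = 5 mm, Ī = 8 333 mm⁴.
Horizontal leg (remainder): 30 × 10, A = 300 mm², x = 25 mm, Ī = 22 500 mm⁴.
Centroid: x̄ = ΣA·x / ΣA = 9.615 mm.
Transfer each piece to the vertical centroidal axis using Ī + A·d² with d = x − 9.615:
  vertical leg: d = -4.615 mm → contributes +29 635 mm⁴
  horizontal leg (remainder): d = 15.38 mm → contributes +93 506 mm⁴
Total I = 123 141 mm⁴.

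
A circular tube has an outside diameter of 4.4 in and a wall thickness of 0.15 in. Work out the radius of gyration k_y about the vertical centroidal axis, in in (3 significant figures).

k_y ≈ 1.50 in

Break the section into simple shapes (no overlaps), measuring from the bottom-left corner of the bounding box.
Outer circle: ⌀4.4, A = 15.205 in², x = 2.2 in, Ī = 18.398 in⁴.
Bore (subtracted): ⌀4.1, A = 13.203 in², x = 2.2 in, Ī = 13.871 in⁴.
By symmetry the centroid is at mid-width, x̄ = 2.2 in.
All pieces are centred on the vertical centroidal axis, so I = ΣĪ (holes subtracted) = 4.5275 in⁴.
Radius of gyration: k = √(I/A) = √(4.5275 / 2.0028) = 1.5035 in.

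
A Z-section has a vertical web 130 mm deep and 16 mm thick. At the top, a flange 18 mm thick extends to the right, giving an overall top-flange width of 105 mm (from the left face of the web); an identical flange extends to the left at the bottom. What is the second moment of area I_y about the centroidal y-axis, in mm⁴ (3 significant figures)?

I_y ≈ 1.10 × 10⁷ mm⁴

Decompose the section into non-overlapping parts with the origin at the bottom-left of its bounding rectangle.
Web: 16 × 130, A = 2 080 mm², x = 97 mm, Ī = 44 373 mm⁴.
Top flange (beyond web): 89 × 18, A = 1 602 mm², x = 149.5 mm, Ī = 1 057 454 mm⁴.
Bottom flange (beyond web): 89 × 18, A = 1 602 mm², x = 44.5 mm, Ī = 1 057 454 mm⁴.
Centroid: x̄ = ΣA·x / ΣA = 97 mm.
Transfer each piece to the centroidal y-axis using Ī + A·d² with d = x − 97:
  web: d = 0 mm → contributes +44 373 mm⁴
  top flange (beyond web): d = 52.5 mm → contributes +5 472 966 mm⁴
  bottom flange (beyond web): d = -52.5 mm → contributes +5 472 966 mm⁴
Total I = 10 990 305 mm⁴.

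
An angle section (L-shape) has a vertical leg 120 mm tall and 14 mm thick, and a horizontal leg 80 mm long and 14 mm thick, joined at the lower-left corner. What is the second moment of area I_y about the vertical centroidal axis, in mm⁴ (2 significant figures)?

Split into non-overlapping primitives; take the origin at the lower-left of the bounding box.
Vertical leg: 14 × 120, A = 1 680 mm², x = 7 mm, Ī = 27 440 mm⁴.
Horizontal leg (remainder): 66 × 14, A = 924 mm², x = 47 mm, Ī = 335 412 mm⁴.
Centroid: x̄ = ΣA·x / ΣA = 21.19 mm.
Transfer each piece to the vertical centroidal axis using Ī + A·d² with d = x − 21.19:
  vertical leg: d = -14.19 mm → contributes +365 887 mm⁴
  horizontal leg (remainder): d = 25.81 mm → contributes +950 771 mm⁴
Total I = 1 316 658 mm⁴.

I_y ≈ 1.3 × 10⁶ mm⁴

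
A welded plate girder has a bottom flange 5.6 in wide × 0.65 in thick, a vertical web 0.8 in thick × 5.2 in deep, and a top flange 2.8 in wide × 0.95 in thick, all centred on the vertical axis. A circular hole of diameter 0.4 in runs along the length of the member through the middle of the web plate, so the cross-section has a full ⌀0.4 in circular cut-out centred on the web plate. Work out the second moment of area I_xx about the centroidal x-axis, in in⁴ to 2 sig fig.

I_xx ≈ 65 in⁴

Treat the section as a set of non-overlapping primitives; coordinates are from the bounding-box lower-left.
Bottom plate: 5.6 × 0.65, A = 3.64 in², y = 0.325 in, Ī = 0.1282 in⁴.
Web plate: 0.8 × 5.2, A = 4.16 in², y = 3.25 in, Ī = 9.374 in⁴.
Top plate: 2.8 × 0.95, A = 2.66 in², y = 6.325 in, Ī = 0.2001 in⁴.
Hole (subtracted): ⌀0.4, A = 0.1257 in², y = 3.25 in, Ī = 0.001257 in⁴.
Centroid: ȳ = ΣA·y / ΣA = 3.011 in.
Transfer each piece to the centroidal x-axis using Ī + A·d² with d = y − 3.011:
  bottom plate: d = -2.686 in → contributes +26.39 in⁴
  web plate: d = 0.2388 in → contributes +9.611 in⁴
  top plate: d = 3.314 in → contributes +29.41 in⁴
  hole: d = 0.2388 in → contributes −0.008421 in⁴
Total I = 65.41 in⁴.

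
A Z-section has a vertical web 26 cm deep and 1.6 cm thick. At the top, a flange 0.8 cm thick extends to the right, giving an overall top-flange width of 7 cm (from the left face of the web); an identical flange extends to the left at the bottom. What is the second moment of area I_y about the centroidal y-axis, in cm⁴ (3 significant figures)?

Break the section into simple shapes (no overlaps), measuring from the bottom-left corner of the bounding box.
Web: 1.6 × 26, A = 41.6 cm², x = 6.2 cm, Ī = 8.8747 cm⁴.
Top flange (beyond web): 5.4 × 0.8, A = 4.32 cm², x = 9.7 cm, Ī = 10.498 cm⁴.
Bottom flange (beyond web): 5.4 × 0.8, A = 4.32 cm², x = 2.7 cm, Ī = 10.498 cm⁴.
Centroid: x̄ = ΣA·x / ΣA = 6.2 cm.
Transfer each piece to the centroidal y-axis using Ī + A·d² with d = x − 6.2:
  web: d = 0 cm → contributes +8.8747 cm⁴
  top flange (beyond web): d = 3.5 cm → contributes +63.418 cm⁴
  bottom flange (beyond web): d = -3.5 cm → contributes +63.418 cm⁴
Total I = 135.71 cm⁴.

I_y ≈ 136 cm⁴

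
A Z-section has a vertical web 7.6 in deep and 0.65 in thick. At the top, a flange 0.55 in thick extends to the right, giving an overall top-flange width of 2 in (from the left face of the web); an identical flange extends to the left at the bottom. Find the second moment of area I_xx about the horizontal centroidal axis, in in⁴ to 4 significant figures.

Break the section into simple shapes (no overlaps), measuring from the bottom-left corner of the bounding box.
Web: 0.65 × 7.6, A = 4.94 in², y = 3.8 in, Ī = 23.7779 in⁴.
Top flange (beyond web): 1.35 × 0.55, A = 0.7425 in², y = 7.325 in, Ī = 0.0187172 in⁴.
Bottom flange (beyond web): 1.35 × 0.55, A = 0.7425 in², y = 0.275 in, Ī = 0.0187172 in⁴.
Centroid: ȳ = ΣA·y / ΣA = 3.8 in.
Transfer each piece to the horizontal centroidal axis using Ī + A·d² with d = y − 3.8:
  web: d = 0 in → contributes +23.7779 in⁴
  top flange (beyond web): d = 3.525 in → contributes +9.24474 in⁴
  bottom flange (beyond web): d = -3.525 in → contributes +9.24474 in⁴
Total I = 42.2674 in⁴.

I_xx ≈ 42.27 in⁴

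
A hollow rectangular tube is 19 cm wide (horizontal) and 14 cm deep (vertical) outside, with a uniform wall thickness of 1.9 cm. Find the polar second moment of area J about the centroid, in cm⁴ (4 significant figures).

Split into non-overlapping primitives; take the origin at the lower-left of the bounding box.
Outer rectangle: 19 × 14, A = 266 cm², y = 7 cm, Ī = 4344.67 cm⁴.
Inner void (subtracted): 15.2 × 10.2, A = 155.04 cm², y = 7 cm, Ī = 1344.2 cm⁴.
By symmetry the centroid is at mid-height, ȳ = 7 cm.
All pieces are centred on the centroidal x-axis, so I = ΣĪ (holes subtracted) = 3000.47 cm⁴.
Repeating about the centroidal y-axis gives I_y = 5017.13 cm⁴.
Polar second moment: J = I_x + I_y = 8017.6 cm⁴.

J ≈ 8018 cm⁴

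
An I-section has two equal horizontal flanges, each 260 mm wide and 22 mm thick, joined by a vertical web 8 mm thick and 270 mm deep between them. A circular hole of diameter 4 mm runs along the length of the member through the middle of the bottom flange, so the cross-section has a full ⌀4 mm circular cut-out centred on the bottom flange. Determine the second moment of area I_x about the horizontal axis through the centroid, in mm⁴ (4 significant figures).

Decompose the section into non-overlapping parts with the origin at the bottom-left of its bounding rectangle.
Bottom flange: 260 × 22, A = 5 720 mm², y = 11 mm, Ī = 230 707 mm⁴.
Web: 8 × 270, A = 2 160 mm², y = 157 mm, Ī = 13 122 000 mm⁴.
Top flange: 260 × 22, A = 5 720 mm², y = 303 mm, Ī = 230 707 mm⁴.
Hole (subtracted): ⌀4, A = 12.5664 mm², y = 11 mm, Ī = 12.5664 mm⁴.
Centroid: ȳ = ΣA·y / ΣA = 157.135 mm.
Transfer each piece to the horizontal axis through the centroid using Ī + A·d² with d = y − 157.135:
  bottom flange: d = -146.135 mm → contributes +122 383 861 mm⁴
  web: d = -0.135028 mm → contributes +13 122 039 mm⁴
  top flange: d = 145.865 mm → contributes +121 932 801 mm⁴
  hole: d = -146.135 mm → contributes −268 373 mm⁴
Total I = 257 170 328 mm⁴.

I_x ≈ 2.572 × 10⁸ mm⁴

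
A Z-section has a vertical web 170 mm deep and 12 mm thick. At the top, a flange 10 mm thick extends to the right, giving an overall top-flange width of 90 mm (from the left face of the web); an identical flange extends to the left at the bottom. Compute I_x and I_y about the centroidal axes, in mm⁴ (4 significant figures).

I_x ≈ 1.491 × 10⁷ mm⁴, I_y ≈ 3.974 × 10⁶ mm⁴

Decompose the section into non-overlapping parts with the origin at the bottom-left of its bounding rectangle.
Web: 12 × 170, A = 2 040 mm², y = 85 mm, Ī = 4 913 000 mm⁴.
Top flange (beyond web): 78 × 10, A = 780 mm², y = 165 mm, Ī = 6 500 mm⁴.
Bottom flange (beyond web): 78 × 10, A = 780 mm², y = 5 mm, Ī = 6 500 mm⁴.
Centroid: ȳ = ΣA·y / ΣA = 85 mm.
Transfer each piece to the centroidal x-axis using Ī + A·d² with d = y − 85:
  web: d = 0 mm → contributes +4 913 000 mm⁴
  top flange (beyond web): d = 80 mm → contributes +4 998 500 mm⁴
  bottom flange (beyond web): d = -80 mm → contributes +4 998 500 mm⁴
Total I = 14 910 000 mm⁴.
For the y-axis: x̄ = 84 mm.
Repeating about the centroidal y-axis gives I_y = 3 974 400 mm⁴.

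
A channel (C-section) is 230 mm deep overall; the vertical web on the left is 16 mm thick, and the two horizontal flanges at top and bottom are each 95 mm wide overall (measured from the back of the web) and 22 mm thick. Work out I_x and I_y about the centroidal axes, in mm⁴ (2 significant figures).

Break the section into simple shapes (no overlaps), measuring from the bottom-left corner of the bounding box.
Web: 16 × 230, A = 3 680 mm², y = 115 mm, Ī = 16 222 667 mm⁴.
Top flange (beyond web): 79 × 22, A = 1 738 mm², y = 219 mm, Ī = 70 099 mm⁴.
Bottom flange (beyond web): 79 × 22, A = 1 738 mm², y = 11 mm, Ī = 70 099 mm⁴.
By symmetry the centroid is at mid-height, ȳ = 115 mm.
Transfer each piece to the centroidal x-axis using Ī + A·d² with d = y − 115:
  web: d = 0 mm → contributes +16 222 667 mm⁴
  top flange (beyond web): d = 104 mm → contributes +18 868 307 mm⁴
  bottom flange (beyond web): d = -104 mm → contributes +18 868 307 mm⁴
Total I = 53 959 281 mm⁴.
For the y-axis: x̄ = 31.07 mm.
Repeating about the centroidal y-axis gives I_y = 5 919 467 mm⁴.

I_x ≈ 5.4 × 10⁷ mm⁴, I_y ≈ 5.9 × 10⁶ mm⁴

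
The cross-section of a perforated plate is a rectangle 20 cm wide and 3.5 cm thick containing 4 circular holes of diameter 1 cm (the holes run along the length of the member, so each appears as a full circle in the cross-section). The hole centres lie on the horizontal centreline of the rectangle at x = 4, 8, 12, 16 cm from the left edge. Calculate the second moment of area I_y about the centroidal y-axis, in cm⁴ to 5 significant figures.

Break the section into simple shapes (no overlaps), measuring from the bottom-left corner of the bounding box.
Plate: 20 × 3.5, A = 70 cm², x = 10 cm, Ī = 2333.333 cm⁴.
Hole 1 (subtracted): ⌀1, A = 0.7853982 cm², x = 4 cm, Ī = 0.04908739 cm⁴.
Hole 2 (subtracted): ⌀1, A = 0.7853982 cm², x = 8 cm, Ī = 0.04908739 cm⁴.
Hole 3 (subtracted): ⌀1, A = 0.7853982 cm², x = 12 cm, Ī = 0.04908739 cm⁴.
Hole 4 (subtracted): ⌀1, A = 0.7853982 cm², x = 16 cm, Ī = 0.04908739 cm⁴.
By symmetry the centroid is at mid-width, x̄ = 10 cm.
Transfer each piece to the centroidal y-axis using Ī + A·d² with d = x − 10:
  plate: d = 0 cm → contributes +2333.333 cm⁴
  hole 1: d = -6 cm → contributes −28.32342 cm⁴
  hole 2: d = -2 cm → contributes −3.19068 cm⁴
  hole 3: d = 2 cm → contributes −3.19068 cm⁴
  hole 4: d = 6 cm → contributes −28.32342 cm⁴
Total I = 2270.305 cm⁴.

I_y ≈ 2270.3 cm⁴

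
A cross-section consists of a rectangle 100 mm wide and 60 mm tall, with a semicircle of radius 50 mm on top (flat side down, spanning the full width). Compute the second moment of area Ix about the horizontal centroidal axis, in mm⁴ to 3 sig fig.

Treat the section as a set of non-overlapping primitives; coordinates are from the bounding-box lower-left.
Rectangular body: 100 × 60, A = 6 000 mm², y = 30 mm, Ī = 1 800 000 mm⁴.
Semicircular cap: semicircle r = 50, A = 3 927 mm², y = 81.221 mm, Ī = 685 981 mm⁴.
Centroid: ȳ = ΣA·y / ΣA = 50.262 mm.
Transfer each piece to the horizontal centroidal axis using Ī + A·d² with d = y − 50.262:
  rectangular body: d = -20.262 mm → contributes +4 263 350 mm⁴
  semicircular cap: d = 30.958 mm → contributes +4 449 702 mm⁴
Total I = 8 713 052 mm⁴.

Ix ≈ 8.71 × 10⁶ mm⁴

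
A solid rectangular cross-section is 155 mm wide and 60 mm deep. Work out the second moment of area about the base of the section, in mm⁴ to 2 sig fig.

The section: 155 × 60, A = 9 300 mm², y = 30 mm, Ī = 2 790 000 mm⁴.
Transfer it to a horizontal axis along the bottom face using Ī + A·d² with d = y − 0:
  the section: d = 30 mm → contributes +11 160 000 mm⁴
Total I = 11 160 000 mm⁴.

I_base ≈ 1.1 × 10⁷ mm⁴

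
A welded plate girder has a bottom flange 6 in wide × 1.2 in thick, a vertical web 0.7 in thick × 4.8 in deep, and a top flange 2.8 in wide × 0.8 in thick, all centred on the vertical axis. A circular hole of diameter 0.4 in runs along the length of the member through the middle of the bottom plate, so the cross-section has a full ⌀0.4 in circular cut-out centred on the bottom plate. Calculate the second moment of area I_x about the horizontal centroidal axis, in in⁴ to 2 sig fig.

I_x ≈ 71 in⁴

Split into non-overlapping primitives; take the origin at the lower-left of the bounding box.
Bottom plate: 6 × 1.2, A = 7.2 in², y = 0.6 in, Ī = 0.864 in⁴.
Web plate: 0.7 × 4.8, A = 3.36 in², y = 3.6 in, Ī = 6.451 in⁴.
Top plate: 2.8 × 0.8, A = 2.24 in², y = 6.4 in, Ī = 0.1195 in⁴.
Hole (subtracted): ⌀0.4, A = 0.1257 in², y = 0.6 in, Ī = 0.001257 in⁴.
Centroid: ȳ = ΣA·y / ΣA = 2.42 in.
Transfer each piece to the horizontal centroidal axis using Ī + A·d² with d = y − 2.42:
  bottom plate: d = -1.82 in → contributes +24.72 in⁴
  web plate: d = 1.18 in → contributes +11.13 in⁴
  top plate: d = 3.98 in → contributes +35.6 in⁴
  hole: d = -1.82 in → contributes −0.4177 in⁴
Total I = 71.03 in⁴.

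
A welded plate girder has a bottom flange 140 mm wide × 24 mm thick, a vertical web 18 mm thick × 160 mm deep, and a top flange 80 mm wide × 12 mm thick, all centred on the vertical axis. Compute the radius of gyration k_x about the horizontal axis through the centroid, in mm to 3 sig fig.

k_x ≈ 69.4 mm

Split into non-overlapping primitives; take the origin at the lower-left of the bounding box.
Bottom plate: 140 × 24, A = 3 360 mm², y = 12 mm, Ī = 161 280 mm⁴.
Web plate: 18 × 160, A = 2 880 mm², y = 104 mm, Ī = 6 144 000 mm⁴.
Top plate: 80 × 12, A = 960 mm², y = 190 mm, Ī = 11 520 mm⁴.
Centroid: ȳ = ΣA·y / ΣA = 72.533 mm.
Transfer each piece to the horizontal axis through the centroid using Ī + A·d² with d = y − 72.533:
  bottom plate: d = -60.533 mm → contributes +12 473 276 mm⁴
  web plate: d = 31.467 mm → contributes +8 995 635 mm⁴
  top plate: d = 117.47 mm → contributes +13 258 001 mm⁴
Total I = 34 726 912 mm⁴.
Radius of gyration: k = √(I/A) = √(34 726 912 / 7 200) = 69.449 mm.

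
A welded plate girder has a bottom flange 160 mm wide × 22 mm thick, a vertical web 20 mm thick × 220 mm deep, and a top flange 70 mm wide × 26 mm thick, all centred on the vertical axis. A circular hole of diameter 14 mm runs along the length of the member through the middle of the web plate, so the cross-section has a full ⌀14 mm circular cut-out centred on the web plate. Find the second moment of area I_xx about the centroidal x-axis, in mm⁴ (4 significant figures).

I_xx ≈ 9.280 × 10⁷ mm⁴

Treat the section as a set of non-overlapping primitives; coordinates are from the bounding-box lower-left.
Bottom plate: 160 × 22, A = 3 520 mm², y = 11 mm, Ī = 141 973 mm⁴.
Web plate: 20 × 220, A = 4 400 mm², y = 132 mm, Ī = 17 746 667 mm⁴.
Top plate: 70 × 26, A = 1 820 mm², y = 255 mm, Ī = 102 527 mm⁴.
Hole (subtracted): ⌀14, A = 153.938 mm², y = 132 mm, Ī = 1885.74 mm⁴.
Centroid: ȳ = ΣA·y / ΣA = 110.921 mm.
Transfer each piece to the centroidal x-axis using Ī + A·d² with d = y − 110.921:
  bottom plate: d = -99.9215 mm → contributes +35 286 717 mm⁴
  web plate: d = 21.0785 mm → contributes +19 701 604 mm⁴
  top plate: d = 144.079 mm → contributes +37 883 215 mm⁴
  hole: d = 21.0785 mm → contributes −70 281 mm⁴
Total I = 92 801 255 mm⁴.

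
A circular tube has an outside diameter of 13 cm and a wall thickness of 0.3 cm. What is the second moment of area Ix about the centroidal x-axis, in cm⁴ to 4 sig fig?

Treat the section as a set of non-overlapping primitives; coordinates are from the bounding-box lower-left.
Outer circle: ⌀13, A = 132.732 cm², y = 6.5 cm, Ī = 1401.98 cm⁴.
Bore (subtracted): ⌀12.4, A = 120.763 cm², y = 6.5 cm, Ī = 1160.53 cm⁴.
By symmetry the centroid is at mid-height, ȳ = 6.5 cm.
All pieces are centred on the centroidal x-axis, so I = ΣĪ (holes subtracted) = 241.454 cm⁴.

Ix ≈ 241.5 cm⁴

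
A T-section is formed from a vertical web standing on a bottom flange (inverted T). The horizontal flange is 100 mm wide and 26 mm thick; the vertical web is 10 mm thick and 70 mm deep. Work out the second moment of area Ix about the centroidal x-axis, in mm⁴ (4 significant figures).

Break the section into simple shapes (no overlaps), measuring from the bottom-left corner of the bounding box.
Flange: 100 × 26, A = 2 600 mm², y = 13 mm, Ī = 146 467 mm⁴.
Web: 10 × 70, A = 700 mm², y = 61 mm, Ī = 285 833 mm⁴.
Centroid: ȳ = ΣA·y / ΣA = 23.1818 mm.
Transfer each piece to the centroidal x-axis using Ī + A·d² with d = y − 23.1818:
  flange: d = -10.1818 mm → contributes +416 007 mm⁴
  web: d = 37.8182 mm → contributes +1 286 984 mm⁴
Total I = 1 702 991 mm⁴.

Ix ≈ 1.703 × 10⁶ mm⁴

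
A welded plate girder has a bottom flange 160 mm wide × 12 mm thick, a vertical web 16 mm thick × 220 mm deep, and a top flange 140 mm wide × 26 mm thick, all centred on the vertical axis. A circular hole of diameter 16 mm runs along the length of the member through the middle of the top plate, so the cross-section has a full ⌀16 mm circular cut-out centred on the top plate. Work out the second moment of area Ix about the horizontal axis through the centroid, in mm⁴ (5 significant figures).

Ix ≈ 8.7768 × 10⁷ mm⁴

Treat the section as a set of non-overlapping primitives; coordinates are from the bounding-box lower-left.
Bottom plate: 160 × 12, A = 1 920 mm², y = 6 mm, Ī = 23 040 mm⁴.
Web plate: 16 × 220, A = 3 520 mm², y = 122 mm, Ī = 14 197 333 mm⁴.
Top plate: 140 × 26, A = 3 640 mm², y = 245 mm, Ī = 205053.3 mm⁴.
Hole (subtracted): ⌀16, A = 201.0619 mm², y = 245 mm, Ī = 3216.991 mm⁴.
Centroid: ȳ = ΣA·y / ΣA = 144.5556 mm.
Transfer each piece to the horizontal axis through the centroid using Ī + A·d² with d = y − 144.5556:
  bottom plate: d = -138.5556 mm → contributes +36 882 513 mm⁴
  web plate: d = -22.55556 mm → contributes +15 988 144 mm⁴
  top plate: d = 100.4444 mm → contributes +36 929 328 mm⁴
  hole: d = 100.4444 mm → contributes −2 031 748 mm⁴
Total I = 87 768 237 mm⁴.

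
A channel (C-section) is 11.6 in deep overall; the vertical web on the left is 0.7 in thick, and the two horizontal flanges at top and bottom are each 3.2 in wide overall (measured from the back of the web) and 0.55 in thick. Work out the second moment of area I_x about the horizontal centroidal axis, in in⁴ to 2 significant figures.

Treat the section as a set of non-overlapping primitives; coordinates are from the bounding-box lower-left.
Web: 0.7 × 11.6, A = 8.12 in², y = 5.8 in, Ī = 91.05 in⁴.
Top flange (beyond web): 2.5 × 0.55, A = 1.375 in², y = 11.33 in, Ī = 0.03466 in⁴.
Bottom flange (beyond web): 2.5 × 0.55, A = 1.375 in², y = 0.275 in, Ī = 0.03466 in⁴.
By symmetry the centroid is at mid-height, ȳ = 5.8 in.
Transfer each piece to the horizontal centroidal axis using Ī + A·d² with d = y − 5.8:
  web: d = 0 in → contributes +91.05 in⁴
  top flange (beyond web): d = 5.525 in → contributes +42.01 in⁴
  bottom flange (beyond web): d = -5.525 in → contributes +42.01 in⁴
Total I = 175.1 in⁴.

I_x ≈ 180 in⁴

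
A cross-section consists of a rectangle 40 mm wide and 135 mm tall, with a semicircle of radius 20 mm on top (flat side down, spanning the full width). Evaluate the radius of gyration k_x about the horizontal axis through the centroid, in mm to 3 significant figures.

k_x ≈ 43.6 mm

Decompose the section into non-overlapping parts with the origin at the bottom-left of its bounding rectangle.
Rectangular body: 40 × 135, A = 5 400 mm², y = 67.5 mm, Ī = 8 201 250 mm⁴.
Semicircular cap: semicircle r = 20, A = 628.32 mm², y = 143.49 mm, Ī = 17 561 mm⁴.
Centroid: ȳ = ΣA·y / ΣA = 75.42 mm.
Transfer each piece to the horizontal axis through the centroid using Ī + A·d² with d = y − 75.42:
  rectangular body: d = -7.9201 mm → contributes +8 539 980 mm⁴
  semicircular cap: d = 68.068 mm → contributes +2 928 734 mm⁴
Total I = 11 468 715 mm⁴.
Radius of gyration: k = √(I/A) = √(11 468 715 / 6028.3) = 43.617 mm.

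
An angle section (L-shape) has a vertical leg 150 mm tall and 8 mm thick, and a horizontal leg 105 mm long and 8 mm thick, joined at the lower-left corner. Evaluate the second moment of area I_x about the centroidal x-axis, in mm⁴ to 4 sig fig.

Treat the section as a set of non-overlapping primitives; coordinates are from the bounding-box lower-left.
Vertical leg: 8 × 150, A = 1 200 mm², y = 75 mm, Ī = 2 250 000 mm⁴.
Horizontal leg (remainder): 97 × 8, A = 776 mm², y = 4 mm, Ī = 4138.67 mm⁴.
Centroid: ȳ = ΣA·y / ΣA = 47.1174 mm.
Transfer each piece to the centroidal x-axis using Ī + A·d² with d = y − 47.1174:
  vertical leg: d = 27.8826 mm → contributes +3 182 927 mm⁴
  horizontal leg (remainder): d = -43.1174 mm → contributes +1 446 809 mm⁴
Total I = 4 629 735 mm⁴.

I_x ≈ 4.630 × 10⁶ mm⁴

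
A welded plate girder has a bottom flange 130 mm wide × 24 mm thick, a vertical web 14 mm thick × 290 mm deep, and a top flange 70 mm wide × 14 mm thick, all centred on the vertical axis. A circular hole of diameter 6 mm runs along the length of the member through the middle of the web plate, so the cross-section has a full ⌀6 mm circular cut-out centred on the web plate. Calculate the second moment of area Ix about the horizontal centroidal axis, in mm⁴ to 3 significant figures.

Break the section into simple shapes (no overlaps), measuring from the bottom-left corner of the bounding box.
Bottom plate: 130 × 24, A = 3 120 mm², y = 12 mm, Ī = 149 760 mm⁴.
Web plate: 14 × 290, A = 4 060 mm², y = 169 mm, Ī = 28 453 833 mm⁴.
Top plate: 70 × 14, A = 980 mm², y = 321 mm, Ī = 16 007 mm⁴.
Hole (subtracted): ⌀6, A = 28.274 mm², y = 169 mm, Ī = 63.617 mm⁴.
Centroid: ȳ = ΣA·y / ΣA = 127.08 mm.
Transfer each piece to the horizontal centroidal axis using Ī + A·d² with d = y − 127.08:
  bottom plate: d = -115.08 mm → contributes +41 469 359 mm⁴
  web plate: d = 41.92 mm → contributes +35 588 335 mm⁴
  top plate: d = 193.92 mm → contributes +36 868 783 mm⁴
  hole: d = 41.92 mm → contributes −49 749 mm⁴
Total I = 113 876 728 mm⁴.

Ix ≈ 1.14 × 10⁸ mm⁴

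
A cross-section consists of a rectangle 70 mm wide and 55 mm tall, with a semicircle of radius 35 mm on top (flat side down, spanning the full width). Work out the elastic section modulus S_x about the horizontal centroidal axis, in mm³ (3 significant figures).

Decompose the section into non-overlapping parts with the origin at the bottom-left of its bounding rectangle.
Rectangular body: 70 × 55, A = 3 850 mm², y = 27.5 mm, Ī = 970 521 mm⁴.
Semicircular cap: semicircle r = 35, A = 1924.2 mm², y = 69.854 mm, Ī = 164 704 mm⁴.
Centroid: ȳ = ΣA·y / ΣA = 41.614 mm.
Transfer each piece to the horizontal centroidal axis using Ī + A·d² with d = y − 41.614:
  rectangular body: d = -14.114 mm → contributes +1 737 500 mm⁴
  semicircular cap: d = 28.24 mm → contributes +1 699 280 mm⁴
Total I = 3 436 779 mm⁴.
Extreme fibre distance c = 48.386 mm; S = I/c = 71 029 mm³.

S_x ≈ 7.10 × 10⁴ mm³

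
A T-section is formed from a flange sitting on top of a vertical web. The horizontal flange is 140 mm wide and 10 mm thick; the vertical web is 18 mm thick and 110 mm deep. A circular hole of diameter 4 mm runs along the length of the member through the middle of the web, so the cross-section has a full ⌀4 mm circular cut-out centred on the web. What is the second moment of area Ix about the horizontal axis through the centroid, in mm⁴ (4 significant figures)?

Break the section into simple shapes (no overlaps), measuring from the bottom-left corner of the bounding box.
Flange: 140 × 10, A = 1 400 mm², y = 115 mm, Ī = 11666.7 mm⁴.
Web: 18 × 110, A = 1 980 mm², y = 55 mm, Ī = 1 996 500 mm⁴.
Hole (subtracted): ⌀4, A = 12.5664 mm², y = 55 mm, Ī = 12.5664 mm⁴.
Centroid: ȳ = ΣA·y / ΣA = 79.9448 mm.
Transfer each piece to the horizontal axis through the centroid using Ī + A·d² with d = y − 79.9448:
  flange: d = 35.0552 mm → contributes +1 732 079 mm⁴
  web: d = -24.9448 mm → contributes +3 228 542 mm⁴
  hole: d = -24.9448 mm → contributes −7831.91 mm⁴
Total I = 4 952 790 mm⁴.

Ix ≈ 4.953 × 10⁶ mm⁴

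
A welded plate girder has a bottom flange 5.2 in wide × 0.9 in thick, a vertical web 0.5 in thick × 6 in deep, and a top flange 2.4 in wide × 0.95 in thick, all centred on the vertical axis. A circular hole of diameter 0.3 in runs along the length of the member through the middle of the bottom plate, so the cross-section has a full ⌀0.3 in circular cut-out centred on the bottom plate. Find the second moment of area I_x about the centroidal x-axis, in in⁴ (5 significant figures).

Split into non-overlapping primitives; take the origin at the lower-left of the bounding box.
Bottom plate: 5.2 × 0.9, A = 4.68 in², y = 0.45 in, Ī = 0.3159 in⁴.
Web plate: 0.5 × 6, A = 3 in², y = 3.9 in, Ī = 9 in⁴.
Top plate: 2.4 × 0.95, A = 2.28 in², y = 7.375 in, Ī = 0.171475 in⁴.
Hole (subtracted): ⌀0.3, A = 0.07068583 in², y = 0.45 in, Ī = 0.0003976078 in⁴.
Centroid: ȳ = ΣA·y / ΣA = 3.093156 in.
Transfer each piece to the centroidal x-axis using Ī + A·d² with d = y − 3.093156:
  bottom plate: d = -2.643156 in → contributes +33.01166 in⁴
  web plate: d = 0.806844 in → contributes +10.95299 in⁴
  top plate: d = 4.281844 in → contributes +41.97342 in⁴
  hole: d = -2.643156 in → contributes −0.4942282 in⁴
Total I = 85.44385 in⁴.

I_x ≈ 85.444 in⁴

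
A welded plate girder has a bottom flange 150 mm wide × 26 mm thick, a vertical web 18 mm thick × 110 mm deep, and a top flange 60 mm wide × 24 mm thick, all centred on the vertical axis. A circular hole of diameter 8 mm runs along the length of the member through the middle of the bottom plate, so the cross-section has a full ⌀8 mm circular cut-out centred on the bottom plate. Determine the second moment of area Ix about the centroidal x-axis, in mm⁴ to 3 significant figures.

Decompose the section into non-overlapping parts with the origin at the bottom-left of its bounding rectangle.
Bottom plate: 150 × 26, A = 3 900 mm², y = 13 mm, Ī = 219 700 mm⁴.
Web plate: 18 × 110, A = 1 980 mm², y = 81 mm, Ī = 1 996 500 mm⁴.
Top plate: 60 × 24, A = 1 440 mm², y = 148 mm, Ī = 69 120 mm⁴.
Hole (subtracted): ⌀8, A = 50.265 mm², y = 13 mm, Ī = 201.06 mm⁴.
Centroid: ȳ = ΣA·y / ΣA = 58.262 mm.
Transfer each piece to the centroidal x-axis using Ī + A·d² with d = y − 58.262:
  bottom plate: d = -45.262 mm → contributes +8 209 297 mm⁴
  web plate: d = 22.738 mm → contributes +3 020 227 mm⁴
  top plate: d = 89.738 mm → contributes +11 665 405 mm⁴
  hole: d = -45.262 mm → contributes −103 176 mm⁴
Total I = 22 791 754 mm⁴.

Ix ≈ 2.28 × 10⁷ mm⁴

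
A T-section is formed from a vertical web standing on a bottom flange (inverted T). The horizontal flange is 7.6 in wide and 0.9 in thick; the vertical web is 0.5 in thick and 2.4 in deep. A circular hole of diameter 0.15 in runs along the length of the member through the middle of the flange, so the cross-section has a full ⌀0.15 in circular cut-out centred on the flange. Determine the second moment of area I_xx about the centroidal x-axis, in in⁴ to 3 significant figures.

Break the section into simple shapes (no overlaps), measuring from the bottom-left corner of the bounding box.
Flange: 7.6 × 0.9, A = 6.84 in², y = 0.45 in, Ī = 0.4617 in⁴.
Web: 0.5 × 2.4, A = 1.2 in², y = 2.1 in, Ī = 0.576 in⁴.
Hole (subtracted): ⌀0.15, A = 0.017671 in², y = 0.45 in, Ī = 0.00002485 in⁴.
Centroid: ȳ = ΣA·y / ΣA = 0.69681 in.
Transfer each piece to the centroidal x-axis using Ī + A·d² with d = y − 0.69681:
  flange: d = -0.24681 in → contributes +0.87836 in⁴
  web: d = 1.4032 in → contributes +2.9387 in⁴
  hole: d = -0.24681 in → contributes −0.0011013 in⁴
Total I = 3.816 in⁴.

I_xx ≈ 3.82 in⁴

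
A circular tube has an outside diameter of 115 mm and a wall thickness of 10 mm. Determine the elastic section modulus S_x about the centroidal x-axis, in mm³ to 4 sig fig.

S_x ≈ 7.978 × 10⁴ mm³

Treat the section as a set of non-overlapping primitives; coordinates are from the bounding-box lower-left.
Outer circle: ⌀115, A = 10386.9 mm², y = 57.5 mm, Ī = 8 585 414 mm⁴.
Bore (subtracted): ⌀95, A = 7088.22 mm², y = 57.5 mm, Ī = 3 998 198 mm⁴.
By symmetry the centroid is at mid-height, ȳ = 57.5 mm.
All pieces are centred on the centroidal x-axis, so I = ΣĪ (holes subtracted) = 4 587 216 mm⁴.
Extreme fibre distance c = 57.5 mm; S = I/c = 79777.7 mm³.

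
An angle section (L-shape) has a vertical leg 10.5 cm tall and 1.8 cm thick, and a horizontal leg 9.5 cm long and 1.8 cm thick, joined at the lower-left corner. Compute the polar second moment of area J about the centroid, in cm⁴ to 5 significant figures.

J ≈ 582.69 cm⁴

Split into non-overlapping primitives; take the origin at the lower-left of the bounding box.
Vertical leg: 1.8 × 10.5, A = 18.9 cm², y = 5.25 cm, Ī = 173.6438 cm⁴.
Horizontal leg (remainder): 7.7 × 1.8, A = 13.86 cm², y = 0.9 cm, Ī = 3.7422 cm⁴.
Centroid: ȳ = ΣA·y / ΣA = 3.409615 cm.
Transfer each piece to the centroidal x-axis using Ī + A·d² with d = y − 3.409615:
  vertical leg: d = 1.840385 cm → contributes +237.6583 cm⁴
  horizontal leg (remainder): d = -2.509615 cm → contributes +91.03483 cm⁴
Total I = 328.6932 cm⁴.
For the y-axis: x̄ = 2.909615 cm.
Repeating about the centroidal y-axis gives I_y = 253.9962 cm⁴.
Polar second moment: J = I_x + I_y = 582.6893 cm⁴.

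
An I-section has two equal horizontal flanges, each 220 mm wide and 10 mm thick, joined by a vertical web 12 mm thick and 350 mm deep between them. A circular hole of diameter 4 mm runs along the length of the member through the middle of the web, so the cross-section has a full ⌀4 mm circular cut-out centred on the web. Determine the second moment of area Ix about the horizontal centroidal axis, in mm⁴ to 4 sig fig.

Break the section into simple shapes (no overlaps), measuring from the bottom-left corner of the bounding box.
Bottom flange: 220 × 10, A = 2 200 mm², y = 5 mm, Ī = 18333.3 mm⁴.
Web: 12 × 350, A = 4 200 mm², y = 185 mm, Ī = 42 875 000 mm⁴.
Top flange: 220 × 10, A = 2 200 mm², y = 365 mm, Ī = 18333.3 mm⁴.
Hole (subtracted): ⌀4, A = 12.5664 mm², y = 185 mm, Ī = 12.5664 mm⁴.
By symmetry the centroid is at mid-height, ȳ = 185 mm.
Transfer each piece to the horizontal centroidal axis using Ī + A·d² with d = y − 185:
  bottom flange: d = -180 mm → contributes +71 298 333 mm⁴
  web: d = 0 mm → contributes +42 875 000 mm⁴
  top flange: d = 180 mm → contributes +71 298 333 mm⁴
  hole: d = 0 mm → contributes −12.5664 mm⁴
Total I = 185 471 654 mm⁴.

Ix ≈ 1.855 × 10⁸ mm⁴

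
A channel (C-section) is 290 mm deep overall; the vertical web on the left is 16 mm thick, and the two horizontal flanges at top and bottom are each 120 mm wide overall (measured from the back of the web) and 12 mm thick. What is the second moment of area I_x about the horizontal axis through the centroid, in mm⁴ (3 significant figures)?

I_x ≈ 8.08 × 10⁷ mm⁴

Break the section into simple shapes (no overlaps), measuring from the bottom-left corner of the bounding box.
Web: 16 × 290, A = 4 640 mm², y = 145 mm, Ī = 32 518 667 mm⁴.
Top flange (beyond web): 104 × 12, A = 1 248 mm², y = 284 mm, Ī = 14 976 mm⁴.
Bottom flange (beyond web): 104 × 12, A = 1 248 mm², y = 6 mm, Ī = 14 976 mm⁴.
By symmetry the centroid is at mid-height, ȳ = 145 mm.
Transfer each piece to the horizontal axis through the centroid using Ī + A·d² with d = y − 145:
  web: d = 0 mm → contributes +32 518 667 mm⁴
  top flange (beyond web): d = 139 mm → contributes +24 127 584 mm⁴
  bottom flange (beyond web): d = -139 mm → contributes +24 127 584 mm⁴
Total I = 80 773 835 mm⁴.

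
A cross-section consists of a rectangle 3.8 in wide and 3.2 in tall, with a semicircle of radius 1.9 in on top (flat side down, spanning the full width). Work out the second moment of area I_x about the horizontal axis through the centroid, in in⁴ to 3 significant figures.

Split into non-overlapping primitives; take the origin at the lower-left of the bounding box.
Rectangular body: 3.8 × 3.2, A = 12.16 in², y = 1.6 in, Ī = 10.377 in⁴.
Semicircular cap: semicircle r = 1.9, A = 5.6706 in², y = 4.0064 in, Ī = 1.4304 in⁴.
Centroid: ȳ = ΣA·y / ΣA = 2.3653 in.
Transfer each piece to the horizontal axis through the centroid using Ī + A·d² with d = y − 2.3653:
  rectangular body: d = -0.76529 in → contributes +17.498 in⁴
  semicircular cap: d = 1.6411 in → contributes +16.702 in⁴
Total I = 34.201 in⁴.

I_x ≈ 34.2 in⁴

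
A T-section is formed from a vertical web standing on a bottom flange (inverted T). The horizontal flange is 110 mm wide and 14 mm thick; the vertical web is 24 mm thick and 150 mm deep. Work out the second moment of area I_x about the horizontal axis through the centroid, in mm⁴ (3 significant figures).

I_x ≈ 1.40 × 10⁷ mm⁴

Treat the section as a set of non-overlapping primitives; coordinates are from the bounding-box lower-left.
Flange: 110 × 14, A = 1 540 mm², y = 7 mm, Ī = 25 153 mm⁴.
Web: 24 × 150, A = 3 600 mm², y = 89 mm, Ī = 6 750 000 mm⁴.
Centroid: ȳ = ΣA·y / ΣA = 64.432 mm.
Transfer each piece to the horizontal axis through the centroid using Ī + A·d² with d = y − 64.432:
  flange: d = -57.432 mm → contributes +5 104 726 mm⁴
  web: d = 24.568 mm → contributes +8 922 928 mm⁴
Total I = 14 027 655 mm⁴.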